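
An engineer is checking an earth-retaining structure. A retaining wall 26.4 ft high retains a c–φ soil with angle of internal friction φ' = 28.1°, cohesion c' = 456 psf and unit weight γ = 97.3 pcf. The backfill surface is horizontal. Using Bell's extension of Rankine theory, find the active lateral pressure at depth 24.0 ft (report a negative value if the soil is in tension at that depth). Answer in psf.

K_a = (1 − sin φ)/(1 + sin φ) = 0.3596.
σ_a = K_a γ z − 2c√K_a = 0.3596×97.3×24.0 − 2×456×0.5997 = 292.9 psf.

293 psf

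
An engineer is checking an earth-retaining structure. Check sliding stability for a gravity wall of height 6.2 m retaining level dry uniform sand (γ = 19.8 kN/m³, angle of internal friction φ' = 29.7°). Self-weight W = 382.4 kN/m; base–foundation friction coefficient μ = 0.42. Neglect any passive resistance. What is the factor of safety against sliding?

K_a = tan²(45° − 29.7°/2) = 0.3374.
P_a = ½K_aγH² = 0.5×0.3374×19.8×6.2² = 128.4 kN/m, acting at H/3 = 2.067 m above the base.
FS_sliding = μW / P_a = 0.42×382.4 / 128.4 = 1.251.

1.25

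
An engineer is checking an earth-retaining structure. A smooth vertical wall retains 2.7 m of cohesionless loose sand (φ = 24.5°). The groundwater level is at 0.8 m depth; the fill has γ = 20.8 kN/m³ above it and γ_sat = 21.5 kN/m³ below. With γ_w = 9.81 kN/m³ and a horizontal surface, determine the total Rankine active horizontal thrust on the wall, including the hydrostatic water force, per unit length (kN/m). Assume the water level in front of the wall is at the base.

42.3 kN/m

K_a = tan²(45° − φ/2) = 0.4137.
γ' = 21.5 − 9.81 = 11.69 kN/m³. Depth below WT = 1.9 m.
σ'_h at WT = K_a γ d_w = 6.885 kPa; at base = 6.885 + K_a γ' × 1.9 = 16.07 kPa.
P₁ (0–0.8 m) = ½×6.885×0.8 = 2.754. P₂ (0.8–2.7 m) = ½(6.885+16.07)×1.9 = 21.81.
P_w = ½ γ_w h₂² = 0.5×9.81×1.9² = 17.71. Total = 2.754+21.81+17.71 = 42.27 kN/m.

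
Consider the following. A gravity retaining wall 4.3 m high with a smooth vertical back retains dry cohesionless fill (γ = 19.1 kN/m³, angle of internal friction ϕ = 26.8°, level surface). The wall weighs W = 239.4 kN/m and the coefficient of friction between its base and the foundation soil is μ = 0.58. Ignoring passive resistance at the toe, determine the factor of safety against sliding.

K_a = tan²(45° − 26.8°/2) = 0.3785.
P_a = ½K_aγH² = 0.5×0.3785×19.1×4.3² = 66.83 kN/m, acting at H/3 = 1.433 m above the base.
FS_sliding = μW / P_a = 0.58×239.4 / 66.83 = 2.078.

2.08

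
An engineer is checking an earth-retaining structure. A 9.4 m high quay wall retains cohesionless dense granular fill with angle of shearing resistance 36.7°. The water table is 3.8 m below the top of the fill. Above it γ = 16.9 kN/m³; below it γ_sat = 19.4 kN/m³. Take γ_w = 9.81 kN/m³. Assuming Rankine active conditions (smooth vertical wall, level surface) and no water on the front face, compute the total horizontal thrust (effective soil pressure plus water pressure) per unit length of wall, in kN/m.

K_a = tan²(45° − φ/2) = 0.2519.
γ' = 19.4 − 9.81 = 9.590 kN/m³. Depth below WT = 5.6 m.
σ'_h at WT = K_a γ d_w = 16.17 kPa; at base = 16.17 + K_a γ' × 5.6 = 29.70 kPa.
P₁ (0–3.8 m) = ½×16.17×3.8 = 30.73. P₂ (3.8–9.4 m) = ½(16.17+29.70)×5.6 = 128.4.
P_w = ½ γ_w h₂² = 0.5×9.81×5.6² = 153.8. Total = 30.73+128.4+153.8 = 313.0 kN/m.

313 kN/m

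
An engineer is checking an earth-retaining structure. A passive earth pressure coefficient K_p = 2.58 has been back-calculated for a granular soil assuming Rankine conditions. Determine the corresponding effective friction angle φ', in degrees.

26.2°

K_p = (1+sin φ)/(1−sin φ) ⇒ sin φ = (K_p − 1)/(K_p + 1) = 0.4413.
φ = arcsin(0.4413) = 26.19°.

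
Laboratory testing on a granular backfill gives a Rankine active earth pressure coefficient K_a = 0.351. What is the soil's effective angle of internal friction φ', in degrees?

K_a = tan²(45° − φ/2) ⇒ 45° − φ/2 = arctan(√0.351) = 30.64°.
φ = 2(45° − 30.64°) = 28.71°.

28.7°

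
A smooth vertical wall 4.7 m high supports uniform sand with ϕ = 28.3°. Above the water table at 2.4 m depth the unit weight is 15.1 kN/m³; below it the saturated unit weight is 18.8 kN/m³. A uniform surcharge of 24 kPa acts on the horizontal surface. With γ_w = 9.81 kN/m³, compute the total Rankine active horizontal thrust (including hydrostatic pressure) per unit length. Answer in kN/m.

120 kN/m

K_a = tan²(45° − φ/2) = 0.3568.
γ' = 18.8 − 9.81 = 8.990 kN/m³. h₂ = H − d_w = 2.3 m.
σ'_h: at surface K_a·q = 8.563; at WT K_a(q+γd_w) = 21.49; at base K_a(q+γd_w+γ'h₂) = 28.87 kPa.
P₁ = ½(8.563+21.49)×2.4 = 36.07; P₂ = ½(21.49+28.87)×2.3 = 57.91; P_w = ½γ_w h₂² = 25.95.
Total = 36.07+57.91+25.95 = 119.9 kN/m.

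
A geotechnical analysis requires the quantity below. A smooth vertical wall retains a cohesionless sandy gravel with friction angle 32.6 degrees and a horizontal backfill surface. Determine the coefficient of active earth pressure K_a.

0.300

K_a = (1 − sin φ)/(1 + sin φ) = (1 − sin 32.6°)/(1 + sin 32.6°) = 0.2997.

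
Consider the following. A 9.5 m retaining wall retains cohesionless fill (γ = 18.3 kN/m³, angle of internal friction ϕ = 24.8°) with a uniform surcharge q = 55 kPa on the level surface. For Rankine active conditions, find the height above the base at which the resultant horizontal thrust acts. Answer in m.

3.78 m

K_a = 0.4090.
Triangular part P₁ = ½K_aγH² = 337.7 at H/3 = 3.167 m; rectangular part P₂ = K_a q H = 213.7 at H/2 = 4.750 m.
ȳ = (P₁·3.167 + P₂·4.750)/(P₁+P₂) = 3.780 m.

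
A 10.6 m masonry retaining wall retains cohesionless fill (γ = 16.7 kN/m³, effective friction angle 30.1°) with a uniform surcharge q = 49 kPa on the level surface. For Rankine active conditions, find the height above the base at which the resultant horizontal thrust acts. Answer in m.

4.16 m

K_a = 0.3320.
Triangular part P₁ = ½K_aγH² = 311.5 at H/3 = 3.533 m; rectangular part P₂ = K_a q H = 172.4 at H/2 = 5.300 m.
ȳ = (P₁·3.533 + P₂·5.300)/(P₁+P₂) = 4.163 m.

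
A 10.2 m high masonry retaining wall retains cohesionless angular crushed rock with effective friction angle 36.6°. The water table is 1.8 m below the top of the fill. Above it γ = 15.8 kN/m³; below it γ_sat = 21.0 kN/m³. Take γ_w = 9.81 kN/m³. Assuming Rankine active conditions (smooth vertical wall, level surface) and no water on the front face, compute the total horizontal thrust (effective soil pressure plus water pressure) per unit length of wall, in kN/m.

K_a = tan²(45° − φ/2) = 0.2530.
γ' = 21.0 − 9.81 = 11.19 kN/m³. Depth below WT = 8.4 m.
σ'_h at WT = K_a γ d_w = 7.194 kPa; at base = 7.194 + K_a γ' × 8.4 = 30.97 kPa.
P₁ (0–1.8 m) = ½×7.194×1.8 = 6.475. P₂ (1.8–10.2 m) = ½(7.194+30.97)×8.4 = 160.3.
P_w = ½ γ_w h₂² = 0.5×9.81×8.4² = 346.1. Total = 6.475+160.3+346.1 = 512.9 kN/m.

513 kN/m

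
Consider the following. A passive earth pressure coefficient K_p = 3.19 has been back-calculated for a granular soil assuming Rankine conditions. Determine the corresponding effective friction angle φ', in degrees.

K_p = (1+sin φ)/(1−sin φ) ⇒ sin φ = (K_p − 1)/(K_p + 1) = 0.5227.
φ = arcsin(0.5227) = 31.51°.

31.5°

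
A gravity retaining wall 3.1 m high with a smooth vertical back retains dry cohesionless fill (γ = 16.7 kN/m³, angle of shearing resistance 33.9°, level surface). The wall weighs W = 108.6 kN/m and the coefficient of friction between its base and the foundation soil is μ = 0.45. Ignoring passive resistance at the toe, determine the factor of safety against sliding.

2.15

K_a = tan²(45° − 33.9°/2) = 0.2839.
P_a = ½K_aγH² = 0.5×0.2839×16.7×3.1² = 22.78 kN/m, acting at H/3 = 1.033 m above the base.
FS_sliding = μW / P_a = 0.45×108.6 / 22.78 = 2.145.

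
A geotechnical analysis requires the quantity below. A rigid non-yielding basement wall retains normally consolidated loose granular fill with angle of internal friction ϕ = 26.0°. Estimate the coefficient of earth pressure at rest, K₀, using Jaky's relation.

K₀ = 1 − sin φ' = 1 − sin 26.0° = 0.5616.

0.562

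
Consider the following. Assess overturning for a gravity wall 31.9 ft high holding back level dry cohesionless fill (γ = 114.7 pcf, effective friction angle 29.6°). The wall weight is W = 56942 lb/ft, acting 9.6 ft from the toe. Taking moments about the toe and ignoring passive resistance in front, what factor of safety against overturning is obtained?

2.60

K_a = tan²(45° − 29.6°/2) = 0.3387.
P_a = ½K_aγH² = 0.5×0.3387×114.7×31.9² = 19770 lb/ft, acting at H/3 = 10.63 ft above the base.
Overturning moment M_o = P_a × H/3 = 19770 × 10.63 = 210200.
Resisting moment M_r = W × 9.6 = 56942 × 9.6 = 546600.
FS_overturning = M_r/M_o = 546600/210200 = 2.600.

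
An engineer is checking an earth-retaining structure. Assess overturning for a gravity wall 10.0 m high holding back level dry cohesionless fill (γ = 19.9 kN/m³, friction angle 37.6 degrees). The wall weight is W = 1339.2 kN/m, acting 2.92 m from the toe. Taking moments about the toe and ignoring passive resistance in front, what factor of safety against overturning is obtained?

4.87

K_a = tan²(45° − 37.6°/2) = 0.2421.
P_a = ½K_aγH² = 0.5×0.2421×19.9×10.0² = 240.9 kN/m, acting at H/3 = 3.333 m above the base.
Overturning moment M_o = P_a × H/3 = 240.9 × 3.333 = 803.0.
Resisting moment M_r = W × 2.92 = 1339.2 × 2.92 = 3910.
FS_overturning = M_r/M_o = 3910/803.0 = 4.870.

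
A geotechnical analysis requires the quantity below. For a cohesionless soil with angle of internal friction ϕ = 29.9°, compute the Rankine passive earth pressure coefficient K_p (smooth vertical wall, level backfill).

K_p = (1 + sin φ)/(1 − sin φ) = tan²(45° + 29.9°/2) = 2.988.

2.99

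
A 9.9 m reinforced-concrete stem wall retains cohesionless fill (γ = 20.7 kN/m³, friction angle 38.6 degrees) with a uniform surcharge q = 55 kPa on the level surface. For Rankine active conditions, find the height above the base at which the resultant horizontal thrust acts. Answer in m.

K_a = 0.2316.
Triangular part P₁ = ½K_aγH² = 235.0 at H/3 = 3.300 m; rectangular part P₂ = K_a q H = 126.1 at H/2 = 4.950 m.
ȳ = (P₁·3.300 + P₂·4.950)/(P₁+P₂) = 3.876 m.

3.88 m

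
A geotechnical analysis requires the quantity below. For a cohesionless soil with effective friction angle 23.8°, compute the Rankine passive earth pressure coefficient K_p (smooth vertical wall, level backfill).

K_p = (1 + sin φ)/(1 − sin φ) = tan²(45° + 23.8°/2) = 2.353.

2.35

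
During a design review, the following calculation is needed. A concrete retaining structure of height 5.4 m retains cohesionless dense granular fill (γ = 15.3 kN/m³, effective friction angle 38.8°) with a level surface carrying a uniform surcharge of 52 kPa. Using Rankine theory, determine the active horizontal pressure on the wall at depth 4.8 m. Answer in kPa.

K_a = (1 − sin φ)/(1 + sin φ) = 0.2296.
σ_v = γz + q = 15.3 × 4.8 + 52 = 125.4 kPa.
σ_h = K_a σ_v = 0.2296 × 125.4 = 28.80 kPa.

28.8 kPa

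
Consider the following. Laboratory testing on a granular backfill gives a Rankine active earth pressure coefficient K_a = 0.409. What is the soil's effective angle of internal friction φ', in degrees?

K_a = tan²(45° − φ/2) ⇒ 45° − φ/2 = arctan(√0.409) = 32.60°.
φ = 2(45° − 32.60°) = 24.80°.

24.8°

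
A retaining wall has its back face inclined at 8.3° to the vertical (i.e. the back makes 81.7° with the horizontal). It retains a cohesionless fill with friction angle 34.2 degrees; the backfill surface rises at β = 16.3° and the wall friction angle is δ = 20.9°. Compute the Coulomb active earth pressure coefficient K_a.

K_a = sin²(α+φ) / [sin²α · sin(α−δ) · (1 + √{sin(φ+δ)sin(φ−β) / (sin(α−δ)sin(α+β))})²].
With α = 81.7°, φ = 34.2°, δ = 20.9°, β = 16.3°: K_a = 0.3992.

0.399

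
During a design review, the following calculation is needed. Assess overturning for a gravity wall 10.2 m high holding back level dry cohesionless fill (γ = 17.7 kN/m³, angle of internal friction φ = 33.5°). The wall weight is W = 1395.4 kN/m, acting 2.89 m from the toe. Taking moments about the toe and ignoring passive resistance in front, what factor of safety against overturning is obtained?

K_a = tan²(45° − 33.5°/2) = 0.2887.
P_a = ½K_aγH² = 0.5×0.2887×17.7×10.2² = 265.8 kN/m, acting at H/3 = 3.400 m above the base.
Overturning moment M_o = P_a × H/3 = 265.8 × 3.400 = 903.8.
Resisting moment M_r = W × 2.89 = 1395.4 × 2.89 = 4033.
FS_overturning = M_r/M_o = 4033/903.8 = 4.462.

4.46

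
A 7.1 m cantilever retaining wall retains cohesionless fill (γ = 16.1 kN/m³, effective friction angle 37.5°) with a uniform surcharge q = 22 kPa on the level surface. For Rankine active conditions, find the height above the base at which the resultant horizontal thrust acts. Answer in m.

2.70 m

K_a = 0.2432.
Triangular part P₁ = ½K_aγH² = 98.69 at H/3 = 2.367 m; rectangular part P₂ = K_a q H = 37.99 at H/2 = 3.550 m.
ȳ = (P₁·2.367 + P₂·3.550)/(P₁+P₂) = 2.696 m.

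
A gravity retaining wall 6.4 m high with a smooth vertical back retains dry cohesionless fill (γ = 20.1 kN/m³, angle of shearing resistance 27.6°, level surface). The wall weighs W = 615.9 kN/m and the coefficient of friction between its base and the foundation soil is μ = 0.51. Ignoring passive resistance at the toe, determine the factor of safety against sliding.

K_a = tan²(45° − 27.6°/2) = 0.3668.
P_a = ½K_aγH² = 0.5×0.3668×20.1×6.4² = 151.0 kN/m, acting at H/3 = 2.133 m above the base.
FS_sliding = μW / P_a = 0.51×615.9 / 151.0 = 2.080.

2.08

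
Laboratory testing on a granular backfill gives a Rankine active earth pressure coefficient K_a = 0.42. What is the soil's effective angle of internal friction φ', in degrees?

24.1°

K_a = tan²(45° − φ/2) ⇒ 45° − φ/2 = arctan(√0.42) = 32.95°.
φ = 2(45° − 32.95°) = 24.11°.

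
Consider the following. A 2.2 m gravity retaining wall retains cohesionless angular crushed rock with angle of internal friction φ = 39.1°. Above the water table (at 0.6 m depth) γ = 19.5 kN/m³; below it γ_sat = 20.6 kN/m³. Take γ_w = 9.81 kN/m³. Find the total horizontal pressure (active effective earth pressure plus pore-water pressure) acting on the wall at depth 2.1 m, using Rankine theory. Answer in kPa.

21.0 kPa

K_a = (1 − sin φ)/(1 + sin φ) = 0.2265.
γ' = 20.6 − 9.81 = 10.79 kN/m³.
Effective vertical stress at 2.1 m: σ'_v = 19.5×0.6 + 10.79×1.50 = 27.89 kPa.
σ'_h = K_a σ'_v = 0.2265 × 27.89 = 6.316 kPa; u = γ_w × 1.50 = 14.71 kPa.
Total σ_h = 6.316 + 14.71 = 21.03 kPa.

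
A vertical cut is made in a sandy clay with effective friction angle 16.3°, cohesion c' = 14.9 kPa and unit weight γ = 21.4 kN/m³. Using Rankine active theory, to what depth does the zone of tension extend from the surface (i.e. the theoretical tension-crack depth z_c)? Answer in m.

1.86 m

K_a = tan²(45° − 16.3°/2) = 0.5617; √K_a = 0.7495.
The active pressure is zero where K_a γ z = 2c√K_a, so z_c = 2c/(γ√K_a) = 2×14.9/(21.4×0.7495) = 1.858 m.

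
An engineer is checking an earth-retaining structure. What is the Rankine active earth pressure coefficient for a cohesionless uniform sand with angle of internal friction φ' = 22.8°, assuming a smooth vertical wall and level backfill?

K_a = (1 − sin φ)/(1 + sin φ) = (1 − sin 22.8°)/(1 + sin 22.8°) = 0.4414.

0.441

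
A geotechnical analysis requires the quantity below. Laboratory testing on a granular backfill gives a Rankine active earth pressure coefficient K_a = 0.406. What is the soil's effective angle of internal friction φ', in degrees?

25.0°

K_a = tan²(45° − φ/2) ⇒ 45° − φ/2 = arctan(√0.406) = 32.50°.
φ = 2(45° − 32.50°) = 24.99°.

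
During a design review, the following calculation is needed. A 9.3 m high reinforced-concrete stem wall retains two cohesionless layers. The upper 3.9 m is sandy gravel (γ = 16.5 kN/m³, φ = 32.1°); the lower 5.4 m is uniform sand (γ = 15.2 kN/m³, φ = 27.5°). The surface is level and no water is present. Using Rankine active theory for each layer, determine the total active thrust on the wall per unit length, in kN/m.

K_a1 = tan²(45°−32.1°/2) = 0.3060; K_a2 = tan²(45°−27.5°/2) = 0.3682.
Layer 1: σ at base = K_a1 γ₁ h₁ = 19.69 kPa; P₁ = ½×19.69×3.9 = 38.40.
Layer 2: σ_v at top = γ₁h₁ = 64.35; σ_h top = K_a2×64.35 = 23.70; σ_h base = K_a2×(64.35+15.2×5.4) = 53.92.
P₂ = ½(23.70+53.92)×5.4 = 209.6. Total P_a = 38.40+209.6 = 248.0 kN/m.

248 kN/m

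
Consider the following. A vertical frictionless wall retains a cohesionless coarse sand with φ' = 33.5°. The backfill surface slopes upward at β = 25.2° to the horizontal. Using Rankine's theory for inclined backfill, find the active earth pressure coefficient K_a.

0.399

K_a = cos β · (cos β − √(cos²β − cos²φ)) / (cos β + √(cos²β − cos²φ)).
cos β = 0.9048, cos φ = 0.8339, √(cos²β − cos²φ) = 0.3512.
K_a = 0.9048 × (0.9048 − 0.3512)/(0.9048 + 0.3512) = 0.3988.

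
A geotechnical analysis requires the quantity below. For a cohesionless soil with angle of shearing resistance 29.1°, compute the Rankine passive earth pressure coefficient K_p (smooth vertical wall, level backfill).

2.89

K_p = (1 + sin φ)/(1 − sin φ) = tan²(45° + 29.1°/2) = 2.894.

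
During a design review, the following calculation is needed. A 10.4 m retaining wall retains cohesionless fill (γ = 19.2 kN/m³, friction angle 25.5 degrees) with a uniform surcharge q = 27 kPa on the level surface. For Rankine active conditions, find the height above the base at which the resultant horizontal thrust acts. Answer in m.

3.84 m

K_a = 0.3981.
Triangular part P₁ = ½K_aγH² = 413.4 at H/3 = 3.467 m; rectangular part P₂ = K_a q H = 111.8 at H/2 = 5.200 m.
ȳ = (P₁·3.467 + P₂·5.200)/(P₁+P₂) = 3.836 m.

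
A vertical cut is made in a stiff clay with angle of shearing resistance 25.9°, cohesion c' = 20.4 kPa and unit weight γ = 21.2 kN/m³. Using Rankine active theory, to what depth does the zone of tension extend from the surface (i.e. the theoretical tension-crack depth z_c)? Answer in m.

3.07 m

K_a = tan²(45° − 25.9°/2) = 0.3920; √K_a = 0.6261.
The active pressure is zero where K_a γ z = 2c√K_a, so z_c = 2c/(γ√K_a) = 2×20.4/(21.2×0.6261) = 3.074 m.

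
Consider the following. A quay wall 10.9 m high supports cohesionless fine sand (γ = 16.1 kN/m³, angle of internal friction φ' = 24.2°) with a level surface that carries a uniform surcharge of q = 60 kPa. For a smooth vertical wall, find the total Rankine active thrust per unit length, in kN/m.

674 kN/m

K_a = tan²(45° − φ/2) = 0.4185.
Soil triangle: ½ K_a γ H² = 0.5×0.4185×16.1×10.9² = 400.3 kN/m.
Surcharge rectangle: K_a q H = 0.4185×60×10.9 = 273.7 kN/m.
Total = 400.3 + 273.7 = 674.0 kN/m.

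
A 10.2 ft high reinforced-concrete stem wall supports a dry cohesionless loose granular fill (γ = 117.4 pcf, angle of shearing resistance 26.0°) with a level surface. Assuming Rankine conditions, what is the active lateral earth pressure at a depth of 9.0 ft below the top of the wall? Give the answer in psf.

K_a = (1 − sin φ)/(1 + sin φ) = 0.3905.
σ_h = K_a γ z = 0.3905 × 117.4 × 9.0 = 412.6 psf.

413 psf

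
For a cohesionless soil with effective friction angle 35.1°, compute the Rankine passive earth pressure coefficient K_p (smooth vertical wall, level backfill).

3.71

K_p = (1 + sin φ)/(1 − sin φ) = tan²(45° + 35.1°/2) = 3.706.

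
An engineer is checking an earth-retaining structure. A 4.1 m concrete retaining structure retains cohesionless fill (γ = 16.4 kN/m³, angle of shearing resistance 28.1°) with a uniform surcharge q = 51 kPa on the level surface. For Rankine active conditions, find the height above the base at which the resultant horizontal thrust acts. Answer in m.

K_a = 0.3596.
Triangular part P₁ = ½K_aγH² = 49.57 at H/3 = 1.367 m; rectangular part P₂ = K_a q H = 75.19 at H/2 = 2.050 m.
ȳ = (P₁·1.367 + P₂·2.050)/(P₁+P₂) = 1.779 m.

1.78 m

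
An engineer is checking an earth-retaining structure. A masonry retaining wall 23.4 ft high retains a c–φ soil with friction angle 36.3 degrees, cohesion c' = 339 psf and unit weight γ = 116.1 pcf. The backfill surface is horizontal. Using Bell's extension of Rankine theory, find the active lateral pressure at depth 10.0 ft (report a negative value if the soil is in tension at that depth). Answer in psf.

K_a = (1 − sin φ)/(1 + sin φ) = 0.2563.
σ_a = K_a γ z − 2c√K_a = 0.2563×116.1×10.0 − 2×339×0.5062 = -45.69 psf.

-45.7 psf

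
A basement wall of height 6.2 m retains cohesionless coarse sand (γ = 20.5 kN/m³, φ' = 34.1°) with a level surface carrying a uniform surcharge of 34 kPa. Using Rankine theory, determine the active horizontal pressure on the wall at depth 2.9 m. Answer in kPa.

26.3 kPa

K_a = (1 − sin φ)/(1 + sin φ) = 0.2815.
σ_v = γz + q = 20.5 × 2.9 + 34 = 93.45 kPa.
σ_h = K_a σ_v = 0.2815 × 93.45 = 26.31 kPa.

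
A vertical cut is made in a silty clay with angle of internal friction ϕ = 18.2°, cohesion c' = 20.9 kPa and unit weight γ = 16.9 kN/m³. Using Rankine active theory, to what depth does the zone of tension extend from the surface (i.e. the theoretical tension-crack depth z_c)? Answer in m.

3.42 m

K_a = tan²(45° − 18.2°/2) = 0.5240; √K_a = 0.7239.
The active pressure is zero where K_a γ z = 2c√K_a, so z_c = 2c/(γ√K_a) = 2×20.9/(16.9×0.7239) = 3.417 m.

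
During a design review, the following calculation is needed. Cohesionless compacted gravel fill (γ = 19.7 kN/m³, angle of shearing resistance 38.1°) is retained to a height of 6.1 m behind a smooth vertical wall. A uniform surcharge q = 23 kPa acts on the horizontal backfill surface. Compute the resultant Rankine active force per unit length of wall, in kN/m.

120 kN/m

K_a = tan²(45° − φ/2) = 0.2368.
Soil triangle: ½ K_a γ H² = 0.5×0.2368×19.7×6.1² = 86.80 kN/m.
Surcharge rectangle: K_a q H = 0.2368×23×6.1 = 33.23 kN/m.
Total = 86.80 + 33.23 = 120.0 kN/m.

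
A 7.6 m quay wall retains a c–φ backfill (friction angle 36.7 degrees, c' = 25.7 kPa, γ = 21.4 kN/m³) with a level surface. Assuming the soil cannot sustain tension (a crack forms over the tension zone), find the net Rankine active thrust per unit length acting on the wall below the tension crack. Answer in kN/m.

21.3 kN/m

K_a = 0.2519; √K_a = 0.5019.
Tension-crack depth z_c = 2c/(γ√K_a) = 2×25.7/(21.4×0.5019) = 4.786 m.
σ_a at base = K_a γ H − 2c√K_a = 0.2519×21.4×7.6 − 2×25.7×0.5019 = 15.17 kPa.
P_a = ½ × 15.17 × (H − z_c) = 0.5×15.17×2.814 = 21.34 kN/m.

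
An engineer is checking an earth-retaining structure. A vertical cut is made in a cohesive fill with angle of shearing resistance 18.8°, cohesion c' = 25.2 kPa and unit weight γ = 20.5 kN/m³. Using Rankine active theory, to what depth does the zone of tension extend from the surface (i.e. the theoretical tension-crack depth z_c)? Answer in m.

K_a = tan²(45° − 18.8°/2) = 0.5126; √K_a = 0.7159.
The active pressure is zero where K_a γ z = 2c√K_a, so z_c = 2c/(γ√K_a) = 2×25.2/(20.5×0.7159) = 3.434 m.

3.43 m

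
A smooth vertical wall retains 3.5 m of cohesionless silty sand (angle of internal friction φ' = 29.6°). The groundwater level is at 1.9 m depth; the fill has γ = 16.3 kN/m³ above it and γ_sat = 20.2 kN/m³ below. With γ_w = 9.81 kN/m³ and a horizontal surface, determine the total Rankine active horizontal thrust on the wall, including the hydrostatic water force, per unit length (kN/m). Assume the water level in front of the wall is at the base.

43.8 kN/m

K_a = tan²(45° − φ/2) = 0.3387.
γ' = 20.2 − 9.81 = 10.39 kN/m³. Depth below WT = 1.6 m.
σ'_h at WT = K_a γ d_w = 10.49 kPa; at base = 10.49 + K_a γ' × 1.6 = 16.12 kPa.
P₁ (0–1.9 m) = ½×10.49×1.9 = 9.966. P₂ (1.9–3.5 m) = ½(10.49+16.12)×1.6 = 21.29.
P_w = ½ γ_w h₂² = 0.5×9.81×1.6² = 12.56. Total = 9.966+21.29+12.56 = 43.81 kN/m.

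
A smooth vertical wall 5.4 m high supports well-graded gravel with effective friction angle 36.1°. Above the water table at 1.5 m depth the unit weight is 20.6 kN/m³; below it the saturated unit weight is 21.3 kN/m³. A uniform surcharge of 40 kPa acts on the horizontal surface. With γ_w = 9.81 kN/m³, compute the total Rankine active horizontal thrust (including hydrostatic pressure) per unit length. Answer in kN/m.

190 kN/m

K_a = tan²(45° − φ/2) = 0.2585.
γ' = 21.3 − 9.81 = 11.49 kN/m³. h₂ = H − d_w = 3.9 m.
σ'_h: at surface K_a·q = 10.34; at WT K_a(q+γd_w) = 18.33; at base K_a(q+γd_w+γ'h₂) = 29.91 kPa.
P₁ = ½(10.34+18.33)×1.5 = 21.50; P₂ = ½(18.33+29.91)×3.9 = 94.07; P_w = ½γ_w h₂² = 74.61.
Total = 21.50+94.07+74.61 = 190.2 kN/m.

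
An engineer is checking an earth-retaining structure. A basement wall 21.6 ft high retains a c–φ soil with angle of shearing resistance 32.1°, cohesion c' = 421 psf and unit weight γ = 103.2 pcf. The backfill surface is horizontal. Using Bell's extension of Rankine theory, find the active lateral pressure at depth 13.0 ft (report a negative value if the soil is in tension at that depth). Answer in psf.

-55.2 psf

K_a = (1 − sin φ)/(1 + sin φ) = 0.3060.
σ_a = K_a γ z − 2c√K_a = 0.3060×103.2×13.0 − 2×421×0.5532 = -55.24 psf.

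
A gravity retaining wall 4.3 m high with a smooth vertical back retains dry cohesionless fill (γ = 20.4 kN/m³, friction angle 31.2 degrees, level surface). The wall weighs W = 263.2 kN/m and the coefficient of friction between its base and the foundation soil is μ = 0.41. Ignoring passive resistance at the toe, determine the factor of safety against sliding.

K_a = tan²(45° − 31.2°/2) = 0.3175.
P_a = ½K_aγH² = 0.5×0.3175×20.4×4.3² = 59.88 kN/m, acting at H/3 = 1.433 m above the base.
FS_sliding = μW / P_a = 0.41×263.2 / 59.88 = 1.802.

1.80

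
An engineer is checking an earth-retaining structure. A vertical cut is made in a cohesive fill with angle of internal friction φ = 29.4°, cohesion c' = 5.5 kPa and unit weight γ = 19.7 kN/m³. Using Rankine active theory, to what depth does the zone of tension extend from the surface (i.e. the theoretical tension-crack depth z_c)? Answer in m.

0.956 m

K_a = tan²(45° − 29.4°/2) = 0.3415; √K_a = 0.5844.
The active pressure is zero where K_a γ z = 2c√K_a, so z_c = 2c/(γ√K_a) = 2×5.5/(19.7×0.5844) = 0.9555 m.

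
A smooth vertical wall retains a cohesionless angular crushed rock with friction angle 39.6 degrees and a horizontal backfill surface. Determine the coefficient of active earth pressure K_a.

0.221

K_a = (1 − sin φ)/(1 + sin φ) = (1 − sin 39.6°)/(1 + sin 39.6°) = 0.2214.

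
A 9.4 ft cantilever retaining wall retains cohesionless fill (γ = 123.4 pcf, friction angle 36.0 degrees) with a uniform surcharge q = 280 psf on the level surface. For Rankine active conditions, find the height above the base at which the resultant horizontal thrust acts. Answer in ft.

K_a = 0.2596.
Triangular part P₁ = ½K_aγH² = 1415 at H/3 = 3.133 ft; rectangular part P₂ = K_a q H = 683.3 at H/2 = 4.700 ft.
ȳ = (P₁·3.133 + P₂·4.700)/(P₁+P₂) = 3.643 ft.

3.64 ft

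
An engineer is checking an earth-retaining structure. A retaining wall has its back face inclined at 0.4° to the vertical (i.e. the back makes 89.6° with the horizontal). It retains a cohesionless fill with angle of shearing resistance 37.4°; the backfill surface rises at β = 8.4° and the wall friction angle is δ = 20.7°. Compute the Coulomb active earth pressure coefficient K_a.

0.246

K_a = sin²(α+φ) / [sin²α · sin(α−δ) · (1 + √{sin(φ+δ)sin(φ−β) / (sin(α−δ)sin(α+β))})²].
With α = 89.6°, φ = 37.4°, δ = 20.7°, β = 8.4°: K_a = 0.2459.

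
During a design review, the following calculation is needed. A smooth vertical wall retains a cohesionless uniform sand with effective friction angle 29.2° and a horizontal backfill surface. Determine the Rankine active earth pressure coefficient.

K_a = tan²(45° − φ/2) = tan²(30.40°) = 0.3442.

0.344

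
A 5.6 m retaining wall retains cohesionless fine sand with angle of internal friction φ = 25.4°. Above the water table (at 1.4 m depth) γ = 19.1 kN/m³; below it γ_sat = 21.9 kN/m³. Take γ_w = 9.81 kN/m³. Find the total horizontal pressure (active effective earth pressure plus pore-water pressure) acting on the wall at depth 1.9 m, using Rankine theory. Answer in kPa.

18.0 kPa

K_a = (1 − sin φ)/(1 + sin φ) = 0.3996.
γ' = 21.9 − 9.81 = 12.09 kN/m³.
Effective vertical stress at 1.9 m: σ'_v = 19.1×1.4 + 12.09×0.500 = 32.79 kPa.
σ'_h = K_a σ'_v = 0.3996 × 32.79 = 13.10 kPa; u = γ_w × 0.500 = 4.905 kPa.
Total σ_h = 13.10 + 4.905 = 18.01 kPa.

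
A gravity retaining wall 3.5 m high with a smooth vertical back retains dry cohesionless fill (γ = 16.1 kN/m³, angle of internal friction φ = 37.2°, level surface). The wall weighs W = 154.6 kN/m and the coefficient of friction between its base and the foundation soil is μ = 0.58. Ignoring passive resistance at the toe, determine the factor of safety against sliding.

K_a = tan²(45° − 37.2°/2) = 0.2464.
P_a = ½K_aγH² = 0.5×0.2464×16.1×3.5² = 24.30 kN/m, acting at H/3 = 1.167 m above the base.
FS_sliding = μW / P_a = 0.58×154.6 / 24.30 = 3.690.

3.69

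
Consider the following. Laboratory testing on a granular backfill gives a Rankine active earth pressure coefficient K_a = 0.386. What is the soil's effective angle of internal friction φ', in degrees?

K_a = tan²(45° − φ/2) ⇒ 45° − φ/2 = arctan(√0.386) = 31.85°.
φ = 2(45° − 31.85°) = 26.30°.

26.3°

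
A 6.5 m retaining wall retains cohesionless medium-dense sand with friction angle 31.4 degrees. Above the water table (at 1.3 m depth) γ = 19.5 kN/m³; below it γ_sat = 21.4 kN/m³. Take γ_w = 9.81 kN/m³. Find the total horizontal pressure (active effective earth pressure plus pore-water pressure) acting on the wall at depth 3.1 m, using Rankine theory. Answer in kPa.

32.2 kPa

K_a = (1 − sin φ)/(1 + sin φ) = 0.3149.
γ' = 21.4 − 9.81 = 11.59 kN/m³.
Effective vertical stress at 3.1 m: σ'_v = 19.5×1.3 + 11.59×1.80 = 46.21 kPa.
σ'_h = K_a σ'_v = 0.3149 × 46.21 = 14.55 kPa; u = γ_w × 1.80 = 17.66 kPa.
Total σ_h = 14.55 + 17.66 = 32.21 kPa.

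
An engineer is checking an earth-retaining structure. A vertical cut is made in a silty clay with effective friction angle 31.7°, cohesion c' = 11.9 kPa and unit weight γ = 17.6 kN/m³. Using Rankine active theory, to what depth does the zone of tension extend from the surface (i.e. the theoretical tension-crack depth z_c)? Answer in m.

2.42 m

K_a = tan²(45° − 31.7°/2) = 0.3111; √K_a = 0.5577.
The active pressure is zero where K_a γ z = 2c√K_a, so z_c = 2c/(γ√K_a) = 2×11.9/(17.6×0.5577) = 2.425 m.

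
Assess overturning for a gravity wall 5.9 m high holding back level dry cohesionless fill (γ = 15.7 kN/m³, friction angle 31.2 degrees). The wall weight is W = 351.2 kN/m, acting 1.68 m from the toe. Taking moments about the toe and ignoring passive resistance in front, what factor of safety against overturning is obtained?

3.46

K_a = tan²(45° − 31.2°/2) = 0.3175.
P_a = ½K_aγH² = 0.5×0.3175×15.7×5.9² = 86.76 kN/m, acting at H/3 = 1.967 m above the base.
Overturning moment M_o = P_a × H/3 = 86.76 × 1.967 = 170.6.
Resisting moment M_r = W × 1.68 = 351.2 × 1.68 = 590.0.
FS_overturning = M_r/M_o = 590.0/170.6 = 3.458.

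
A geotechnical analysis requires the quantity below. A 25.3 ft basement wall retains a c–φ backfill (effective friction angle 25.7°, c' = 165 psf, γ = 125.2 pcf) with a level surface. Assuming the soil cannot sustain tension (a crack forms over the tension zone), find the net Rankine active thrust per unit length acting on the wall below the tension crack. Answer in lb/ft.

K_a = 0.3950; √K_a = 0.6285.
Tension-crack depth z_c = 2c/(γ√K_a) = 2×165/(125.2×0.6285) = 4.194 ft.
σ_a at base = K_a γ H − 2c√K_a = 0.3950×125.2×25.3 − 2×165×0.6285 = 1044 psf.
P_a = ½ × 1044 × (H − z_c) = 0.5×1044×21.11 = 11020 lb/ft.

11000 lb/ft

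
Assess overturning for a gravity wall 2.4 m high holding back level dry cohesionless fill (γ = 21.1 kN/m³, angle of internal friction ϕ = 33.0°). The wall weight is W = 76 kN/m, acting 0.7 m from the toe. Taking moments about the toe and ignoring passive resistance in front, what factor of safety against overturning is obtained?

3.71

K_a = tan²(45° − 33.0°/2) = 0.2948.
P_a = ½K_aγH² = 0.5×0.2948×21.1×2.4² = 17.91 kN/m, acting at H/3 = 0.8000 m above the base.
Overturning moment M_o = P_a × H/3 = 17.91 × 0.8000 = 14.33.
Resisting moment M_r = W × 0.7 = 76 × 0.7 = 53.20.
FS_overturning = M_r/M_o = 53.20/14.33 = 3.712.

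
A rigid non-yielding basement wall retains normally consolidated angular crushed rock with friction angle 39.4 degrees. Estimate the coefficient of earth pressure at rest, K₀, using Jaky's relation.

K₀ = 1 − sin φ' = 1 − sin 39.4° = 0.3653.

0.365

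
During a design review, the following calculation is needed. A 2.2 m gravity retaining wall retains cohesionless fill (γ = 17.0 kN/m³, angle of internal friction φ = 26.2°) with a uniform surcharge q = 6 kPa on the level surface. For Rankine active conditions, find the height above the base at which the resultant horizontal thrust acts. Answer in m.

0.822 m

K_a = 0.3874.
Triangular part P₁ = ½K_aγH² = 15.94 at H/3 = 0.7333 m; rectangular part P₂ = K_a q H = 5.114 at H/2 = 1.100 m.
ȳ = (P₁·0.7333 + P₂·1.100)/(P₁+P₂) = 0.8224 m.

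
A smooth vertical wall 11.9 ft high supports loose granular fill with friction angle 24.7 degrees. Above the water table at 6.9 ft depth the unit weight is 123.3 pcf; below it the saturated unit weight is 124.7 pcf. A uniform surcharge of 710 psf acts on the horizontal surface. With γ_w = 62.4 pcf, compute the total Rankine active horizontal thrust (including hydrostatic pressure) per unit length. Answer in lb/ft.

7520 lb/ft

K_a = tan²(45° − φ/2) = 0.4106.
γ' = 124.7 − 62.4 = 62.30 pcf. h₂ = H − d_w = 5.0 ft.
σ'_h: at surface K_a·q = 291.5; at WT K_a(q+γd_w) = 640.8; at base K_a(q+γd_w+γ'h₂) = 768.7 psf.
P₁ = ½(291.5+640.8)×6.9 = 3216; P₂ = ½(640.8+768.7)×5.0 = 3524; P_w = ½γ_w h₂² = 780.0.
Total = 3216+3524+780.0 = 7520 lb/ft.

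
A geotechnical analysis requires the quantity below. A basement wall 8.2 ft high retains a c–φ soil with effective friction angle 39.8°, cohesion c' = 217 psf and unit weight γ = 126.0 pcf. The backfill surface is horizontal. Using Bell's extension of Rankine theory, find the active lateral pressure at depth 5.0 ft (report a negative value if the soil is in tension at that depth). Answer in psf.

-65.1 psf

K_a = (1 − sin φ)/(1 + sin φ) = 0.2194.
σ_a = K_a γ z − 2c√K_a = 0.2194×126.0×5.0 − 2×217×0.4684 = -65.06 psf.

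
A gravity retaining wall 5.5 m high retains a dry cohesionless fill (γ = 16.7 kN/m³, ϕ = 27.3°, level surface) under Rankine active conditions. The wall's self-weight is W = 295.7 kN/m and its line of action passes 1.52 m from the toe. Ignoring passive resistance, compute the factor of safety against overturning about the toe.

2.62

K_a = tan²(45° − 27.3°/2) = 0.3711.
P_a = ½K_aγH² = 0.5×0.3711×16.7×5.5² = 93.74 kN/m, acting at H/3 = 1.833 m above the base.
Overturning moment M_o = P_a × H/3 = 93.74 × 1.833 = 171.9.
Resisting moment M_r = W × 1.52 = 295.7 × 1.52 = 449.5.
FS_overturning = M_r/M_o = 449.5/171.9 = 2.615.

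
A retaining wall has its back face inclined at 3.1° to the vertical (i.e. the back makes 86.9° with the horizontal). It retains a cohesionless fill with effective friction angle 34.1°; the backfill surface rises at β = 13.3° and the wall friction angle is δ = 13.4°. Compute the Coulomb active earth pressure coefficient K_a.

0.330

K_a = sin²(α+φ) / [sin²α · sin(α−δ) · (1 + √{sin(φ+δ)sin(φ−β) / (sin(α−δ)sin(α+β))})²].
With α = 86.9°, φ = 34.1°, δ = 13.4°, β = 13.3°: K_a = 0.3297.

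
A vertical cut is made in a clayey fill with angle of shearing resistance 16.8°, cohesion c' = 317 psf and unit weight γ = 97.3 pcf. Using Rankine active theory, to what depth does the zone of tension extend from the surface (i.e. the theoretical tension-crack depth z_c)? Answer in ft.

8.77 ft

K_a = tan²(45° − 16.8°/2) = 0.5516; √K_a = 0.7427.
The active pressure is zero where K_a γ z = 2c√K_a, so z_c = 2c/(γ√K_a) = 2×317/(97.3×0.7427) = 8.774 ft.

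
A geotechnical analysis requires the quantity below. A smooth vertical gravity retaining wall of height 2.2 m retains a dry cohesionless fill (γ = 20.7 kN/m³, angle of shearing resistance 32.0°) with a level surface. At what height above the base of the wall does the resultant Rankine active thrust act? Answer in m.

K_a = 0.3073.
The pressure distribution is triangular, so the resultant acts at H/3 above the base = 2.2/3 = 0.7333 m.

0.733 m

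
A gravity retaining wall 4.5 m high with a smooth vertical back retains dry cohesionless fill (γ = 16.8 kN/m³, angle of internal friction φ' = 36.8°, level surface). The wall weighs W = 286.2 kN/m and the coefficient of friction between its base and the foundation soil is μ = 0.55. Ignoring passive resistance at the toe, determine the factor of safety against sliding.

3.69

K_a = tan²(45° − 36.8°/2) = 0.2508.
P_a = ½K_aγH² = 0.5×0.2508×16.8×4.5² = 42.65 kN/m, acting at H/3 = 1.500 m above the base.
FS_sliding = μW / P_a = 0.55×286.2 / 42.65 = 3.690.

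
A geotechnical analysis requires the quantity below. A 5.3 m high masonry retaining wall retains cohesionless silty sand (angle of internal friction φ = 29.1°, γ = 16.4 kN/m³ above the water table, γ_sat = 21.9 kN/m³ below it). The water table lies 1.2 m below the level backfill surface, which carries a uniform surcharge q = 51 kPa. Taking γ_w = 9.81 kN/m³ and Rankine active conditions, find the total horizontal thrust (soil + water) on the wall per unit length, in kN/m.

K_a = tan²(45° − φ/2) = 0.3456.
γ' = 21.9 − 9.81 = 12.09 kN/m³. h₂ = H − d_w = 4.1 m.
σ'_h: at surface K_a·q = 17.63; at WT K_a(q+γd_w) = 24.43; at base K_a(q+γd_w+γ'h₂) = 41.56 kPa.
P₁ = ½(17.63+24.43)×1.2 = 25.23; P₂ = ½(24.43+41.56)×4.1 = 135.3; P_w = ½γ_w h₂² = 82.45.
Total = 25.23+135.3+82.45 = 242.9 kN/m.

243 kN/m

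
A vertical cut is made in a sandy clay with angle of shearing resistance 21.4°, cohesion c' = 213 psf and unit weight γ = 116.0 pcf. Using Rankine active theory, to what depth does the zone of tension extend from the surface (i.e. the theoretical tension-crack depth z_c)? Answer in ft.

K_a = tan²(45° − 21.4°/2) = 0.4653; √K_a = 0.6822.
The active pressure is zero where K_a γ z = 2c√K_a, so z_c = 2c/(γ√K_a) = 2×213/(116.0×0.6822) = 5.384 ft.

5.38 ft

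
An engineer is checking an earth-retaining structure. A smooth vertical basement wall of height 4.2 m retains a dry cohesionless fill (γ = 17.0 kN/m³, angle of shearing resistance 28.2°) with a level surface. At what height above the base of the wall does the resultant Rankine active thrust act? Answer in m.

K_a = 0.3582.
The pressure distribution is triangular, so the resultant acts at H/3 above the base = 4.2/3 = 1.400 m.

1.40 m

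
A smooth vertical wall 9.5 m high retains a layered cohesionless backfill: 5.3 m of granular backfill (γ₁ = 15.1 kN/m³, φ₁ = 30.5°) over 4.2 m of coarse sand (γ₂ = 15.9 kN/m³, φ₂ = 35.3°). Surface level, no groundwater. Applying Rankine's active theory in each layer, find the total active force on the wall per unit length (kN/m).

K_a1 = tan²(45°−30.5°/2) = 0.3267; K_a2 = tan²(45°−35.3°/2) = 0.2675.
Layer 1: σ at base = K_a1 γ₁ h₁ = 26.14 kPa; P₁ = ½×26.14×5.3 = 69.28.
Layer 2: σ_v at top = γ₁h₁ = 80.03; σ_h top = K_a2×80.03 = 21.41; σ_h base = K_a2×(80.03+15.9×4.2) = 39.28.
P₂ = ½(21.41+39.28)×4.2 = 127.4. Total P_a = 69.28+127.4 = 196.7 kN/m.

197 kN/m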